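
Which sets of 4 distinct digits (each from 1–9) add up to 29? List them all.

{5,7,8,9}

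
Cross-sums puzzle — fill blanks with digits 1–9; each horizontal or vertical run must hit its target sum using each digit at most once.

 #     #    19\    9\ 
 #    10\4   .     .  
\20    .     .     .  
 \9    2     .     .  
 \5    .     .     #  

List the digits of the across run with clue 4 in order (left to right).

4 in 2 cells must be {1,3}.
No cell is forced outright now. R4C1 can only be 1 or 3 (the digits allowed by both its 5 across and its 10 down). If R4C1 = 3: that forces R2C1 = 5, R2C3 = 6, R3C3 = 1, R4C2 = 2, after which R1C3 would have to be in {1,3} for the 4 across but in {2} for the 9 down — contradiction. So R4C1 = 1.
R2C1 = 10 − 3 = 7 completes the 10 down.
R4C2 = 5 − 1 = 4 completes the 5 across.
No cell is forced outright now. R1C2 can only be 1 or 3 (the digits allowed by both its 4 across and its 19 down). If R1C2 = 3: that forces R1C3 = 1, R2C2 = 5, after which R2C3 would have to be in {8} for the 20 across but in {2,3,5,6} for the 9 down — contradiction. So R1C2 = 1.
R1C3 = 4 − 1 = 3 completes the 4 across.

1, 3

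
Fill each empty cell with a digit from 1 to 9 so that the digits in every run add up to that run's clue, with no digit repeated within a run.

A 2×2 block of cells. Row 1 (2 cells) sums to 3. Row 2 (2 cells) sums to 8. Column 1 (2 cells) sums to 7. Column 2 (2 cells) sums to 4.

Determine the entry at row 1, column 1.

3 in 2 cells must be {1,2}; 4 in 2 cells must be {1,3}.
The 3 across and the 4 down share only 1, so (1,2) = 1.
(2,2) = 4 − 1 = 3 completes the 4 down.
(1,1) = 3 − 1 = 2 completes the 3 across.
(2,1) = 8 − 3 = 5 completes the 8 across.

2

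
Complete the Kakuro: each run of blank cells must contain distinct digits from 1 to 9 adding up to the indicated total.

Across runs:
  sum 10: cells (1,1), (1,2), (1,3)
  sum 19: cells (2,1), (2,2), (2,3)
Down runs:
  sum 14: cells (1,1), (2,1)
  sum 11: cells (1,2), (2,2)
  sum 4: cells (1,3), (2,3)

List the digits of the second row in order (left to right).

4 in 2 cells must be {1,3}.
The 19 across and the 4 down share only 3, so (2,3) = 3.
(1,3) = 4 − 3 = 1 completes the 4 down.
Given what's placed, (2,1) must be 9 to fit the 19 across and 14 down.
(2,2) = 19 − 12 = 7 completes the 19 across.
(1,1) = 14 − 9 = 5 completes the 14 down.
(1,2) = 10 − 6 = 4 completes the 10 across.

9, 7, 3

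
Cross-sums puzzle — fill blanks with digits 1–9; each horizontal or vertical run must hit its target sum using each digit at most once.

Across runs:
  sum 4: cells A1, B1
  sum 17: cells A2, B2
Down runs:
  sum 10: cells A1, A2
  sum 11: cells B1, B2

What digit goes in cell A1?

4 in 2 cells must be {1,3}; 17 in 2 cells must be {8,9}.
The 4 across and the 11 down share only 3, so B1 = 3.
B2 = 11 − 3 = 8 completes the 11 down.
A1 = 4 − 3 = 1 completes the 4 across.
A2 = 17 − 8 = 9 completes the 17 across.

1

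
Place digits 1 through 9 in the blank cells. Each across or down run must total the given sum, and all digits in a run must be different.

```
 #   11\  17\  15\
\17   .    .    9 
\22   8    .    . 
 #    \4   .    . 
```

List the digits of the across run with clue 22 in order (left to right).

8 9 5

4 in 2 cells must be {1,3}.
R1C1 = 11 − 8 = 3 completes the 11 down.
R1C2 = 17 − 12 = 5 completes the 17 across.
Given what's placed, R2C2 must be 9 to fit the 22 across and 17 down.
R2C3 = 22 − 17 = 5 completes the 22 across.
R3C2 = 17 − 14 = 3 completes the 17 down.
R3C3 = 4 − 3 = 1 completes the 4 across.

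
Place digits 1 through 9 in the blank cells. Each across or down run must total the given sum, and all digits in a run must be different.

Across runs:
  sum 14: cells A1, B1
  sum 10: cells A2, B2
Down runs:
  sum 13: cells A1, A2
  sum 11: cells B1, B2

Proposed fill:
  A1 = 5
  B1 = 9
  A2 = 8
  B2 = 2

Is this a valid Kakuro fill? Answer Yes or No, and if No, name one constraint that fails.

Across: 5+9=14; 8+2=10. Down: 5+8=13; 9+2=11. No digit repeats within any run.

Yes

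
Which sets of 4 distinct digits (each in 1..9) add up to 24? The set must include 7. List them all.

{2,6,7,9}; {3,5,7,9}; {3,6,7,8}; {4,5,7,8}

4 distinct digits from 1–9 sum between 10 and 30.
Keeping only sets containing 7.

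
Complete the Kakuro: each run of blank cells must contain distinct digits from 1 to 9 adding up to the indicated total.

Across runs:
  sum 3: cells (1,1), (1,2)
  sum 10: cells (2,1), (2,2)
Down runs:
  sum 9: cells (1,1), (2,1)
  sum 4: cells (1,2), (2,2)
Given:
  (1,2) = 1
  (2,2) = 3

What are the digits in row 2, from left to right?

7, 3

3 in 2 cells must be {1,2}; 4 in 2 cells must be {1,3}.
(1,1) = 3 − 1 = 2 completes the 3 across.
(2,1) = 10 − 3 = 7 completes the 10 across.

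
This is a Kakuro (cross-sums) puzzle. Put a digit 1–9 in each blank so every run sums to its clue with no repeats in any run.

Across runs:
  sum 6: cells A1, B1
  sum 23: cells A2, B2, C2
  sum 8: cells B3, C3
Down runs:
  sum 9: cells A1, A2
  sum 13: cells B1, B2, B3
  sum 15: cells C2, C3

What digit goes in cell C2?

9

23 in 3 cells must be {6,8,9}.
Nothing is forced directly, so branch on A2, whose candidates are 6 or 8. If A2 = 6: then A1 would have to be in {1,2,4,5} for the 6 across but in {3} for the 9 down — contradiction. So A2 = 8.
A1 = 9 − 8 = 1 completes the 9 down.
B1 = 6 − 1 = 5 completes the 6 across.
B2 = 6: the only remaining digit allowed by both the 23 across and the 13 down.
C2 = 23 − 14 = 9 completes the 23 across.
B3 = 13 − 11 = 2 completes the 13 down.
C3 = 8 − 2 = 6 completes the 8 across.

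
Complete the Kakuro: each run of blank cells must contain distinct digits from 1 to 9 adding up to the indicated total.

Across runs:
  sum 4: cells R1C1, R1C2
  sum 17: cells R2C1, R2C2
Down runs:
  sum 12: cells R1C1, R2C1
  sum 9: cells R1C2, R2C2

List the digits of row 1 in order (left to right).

4 in 2 cells must be {1,3}; 17 in 2 cells must be {8,9}.
The 4 across and the 12 down share only 3, so R1C1 = 3.
R1C2 = 4 − 3 = 1 completes the 4 across.
R2C1 = 12 − 3 = 9 completes the 12 down.
R2C2 = 17 − 9 = 8 completes the 17 across.

3 1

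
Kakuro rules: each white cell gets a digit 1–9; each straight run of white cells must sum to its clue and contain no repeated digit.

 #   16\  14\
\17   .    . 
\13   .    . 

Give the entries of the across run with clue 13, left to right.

7 6

17 in 2 cells must be {8,9}; 16 in 2 cells must be {7,9}.
The 17 across and the 16 down share only 9, so R1C1 = 9.
R1C2 = 17 − 9 = 8 completes the 17 across.
R2C1 = 16 − 9 = 7 completes the 16 down.
R2C2 = 13 − 7 = 6 completes the 13 across.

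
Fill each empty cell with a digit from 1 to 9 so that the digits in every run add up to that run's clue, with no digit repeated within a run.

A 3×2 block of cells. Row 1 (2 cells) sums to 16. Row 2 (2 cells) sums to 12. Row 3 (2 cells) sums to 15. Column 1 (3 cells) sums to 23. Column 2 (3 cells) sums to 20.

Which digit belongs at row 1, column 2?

16 in 2 cells must be {7,9}; 23 in 3 cells must be {6,8,9}.
The 16 across and the 23 down share only 9, so (1,1) = 9.
(1,2) = 16 − 9 = 7 completes the 16 across.
Given what's placed, (2,1) must be 8 to fit the 12 across and 23 down.
(2,2) = 12 − 8 = 4 completes the 12 across.
(3,1) = 23 − 17 = 6 completes the 23 down.
(3,2) = 15 − 6 = 9 completes the 15 across.

7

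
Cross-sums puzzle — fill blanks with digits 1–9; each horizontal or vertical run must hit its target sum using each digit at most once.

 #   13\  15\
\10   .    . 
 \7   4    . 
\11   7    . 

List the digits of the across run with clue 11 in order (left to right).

7 4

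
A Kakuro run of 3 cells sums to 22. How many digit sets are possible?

3 distinct digits from 1–9 sum between 6 and 24.
Enumerating: {5,8,9}, {6,7,9}.

2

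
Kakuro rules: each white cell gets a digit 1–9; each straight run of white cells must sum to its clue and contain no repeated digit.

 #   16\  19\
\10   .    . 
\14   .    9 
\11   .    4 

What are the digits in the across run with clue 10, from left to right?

4, 6

R1C2 = 19 − 13 = 6 completes the 19 down.
R2C1 = 14 − 9 = 5 completes the 14 across.
R3C1 = 11 − 4 = 7 completes the 11 across.
R1C1 = 10 − 6 = 4 completes the 10 across.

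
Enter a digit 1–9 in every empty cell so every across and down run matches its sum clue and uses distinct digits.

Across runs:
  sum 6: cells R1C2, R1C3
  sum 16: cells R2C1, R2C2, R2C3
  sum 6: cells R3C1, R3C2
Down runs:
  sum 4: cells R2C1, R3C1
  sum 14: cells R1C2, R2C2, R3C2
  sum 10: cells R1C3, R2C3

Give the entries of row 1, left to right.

2 4

4 in 2 cells must be {1,3}.
The 6 across and the 4 down share only 1, so R3C1 = 1.
R3C2 = 6 − 1 = 5 completes the 6 across.
R2C1 = 4 − 1 = 3 completes the 4 down.
No cell is forced outright now. R1C2 can only be 1 or 2 (the digits allowed by both its 6 across and its 14 down). If R1C2 = 1: then R1C3 would have to be in {5} for the 6 across but in {1,2,3,4,6,7,8,9} for the 10 down — contradiction. So R1C2 = 2.
R1C3 = 6 − 2 = 4 completes the 6 across.
R2C2 = 14 − 7 = 7 completes the 14 down.
R2C3 = 16 − 10 = 6 completes the 16 across.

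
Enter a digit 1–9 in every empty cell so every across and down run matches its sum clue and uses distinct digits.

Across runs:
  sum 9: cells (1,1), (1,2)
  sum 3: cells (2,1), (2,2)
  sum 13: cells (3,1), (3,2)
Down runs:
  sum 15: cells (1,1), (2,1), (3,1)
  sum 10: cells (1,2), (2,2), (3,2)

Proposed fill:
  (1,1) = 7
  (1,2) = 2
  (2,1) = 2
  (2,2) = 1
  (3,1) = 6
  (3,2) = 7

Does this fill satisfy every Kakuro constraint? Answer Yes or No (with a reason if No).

Yes

Across: 7+2=9; 2+1=3; 6+7=13. Down: 7+2+6=15; 2+1+7=10. No digit repeats within any run.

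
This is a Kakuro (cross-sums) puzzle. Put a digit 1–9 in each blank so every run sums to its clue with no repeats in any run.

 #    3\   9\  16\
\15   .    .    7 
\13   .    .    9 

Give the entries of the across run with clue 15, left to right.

3 in 2 cells must be {1,2}; 16 in 2 cells must be {7,9}.
R1C1 = 2: the only remaining digit allowed by both the 15 across and the 3 down.
R1C2 = 15 − 9 = 6 completes the 15 across.
R2C1 = 3 − 2 = 1 completes the 3 down.
R2C2 = 13 − 10 = 3 completes the 13 across.

2, 6, 7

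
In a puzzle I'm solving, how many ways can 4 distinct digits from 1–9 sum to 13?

3

4 distinct digits from 1–9 sum between 10 and 30.
Enumerating: {1,2,3,7}, {1,2,4,6}, {1,3,4,5}.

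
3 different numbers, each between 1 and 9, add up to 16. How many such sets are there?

3 distinct digits from 1–9 sum between 6 and 24.

8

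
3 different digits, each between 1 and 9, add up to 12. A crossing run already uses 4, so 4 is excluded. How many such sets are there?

4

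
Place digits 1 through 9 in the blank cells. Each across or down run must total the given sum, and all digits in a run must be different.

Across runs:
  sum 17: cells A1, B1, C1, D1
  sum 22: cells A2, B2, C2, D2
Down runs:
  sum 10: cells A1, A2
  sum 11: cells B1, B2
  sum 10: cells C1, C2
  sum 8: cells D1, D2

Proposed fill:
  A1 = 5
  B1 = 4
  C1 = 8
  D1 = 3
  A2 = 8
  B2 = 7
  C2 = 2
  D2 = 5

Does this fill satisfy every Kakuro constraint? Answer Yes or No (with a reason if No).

No — the down run A1–A2 sums to 13, not 10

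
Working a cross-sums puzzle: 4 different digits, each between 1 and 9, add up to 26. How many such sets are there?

5

4 distinct digits from 1–9 sum between 10 and 30.
Enumerating: {2,7,8,9}, {3,6,8,9}, {4,5,8,9}, {4,6,7,9}, {5,6,7,8}.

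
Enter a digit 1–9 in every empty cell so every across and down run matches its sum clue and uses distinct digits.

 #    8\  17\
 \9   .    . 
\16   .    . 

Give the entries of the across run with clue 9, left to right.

16 in 2 cells must be {7,9}; 17 in 2 cells must be {8,9}.
The 9 across and the 17 down share only 8, so R1C2 = 8.
The 16 across and the 8 down share only 7, so R2C1 = 7.
R2C2 = 16 − 7 = 9 completes the 16 across.
R1C1 = 9 − 8 = 1 completes the 9 across.

1 8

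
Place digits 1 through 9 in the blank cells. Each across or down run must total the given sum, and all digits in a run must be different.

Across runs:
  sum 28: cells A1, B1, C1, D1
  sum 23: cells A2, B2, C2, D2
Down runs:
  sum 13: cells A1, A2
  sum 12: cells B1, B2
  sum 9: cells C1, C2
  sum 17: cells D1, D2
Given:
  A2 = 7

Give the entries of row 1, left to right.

6 9 5 8

17 in 2 cells must be {8,9}.
A1 = 13 − 7 = 6 completes the 13 down.
No cell is forced outright now. C1 can only be 5 or 8 (the digits allowed by both its 28 across and its 9 down). If C1 = 8: that forces D1 = 9, C2 = 1, after which D2 would have to be in {6,9} for the 23 across but in {8} for the 17 down — contradiction. So C1 = 5.
C2 = 9 − 5 = 4 completes the 9 down.
D2 = 9: the only remaining digit allowed by both the 23 across and the 17 down.
D1 = 17 − 9 = 8 completes the 17 down.
B2 = 23 − 20 = 3 completes the 23 across.
B1 = 28 − 19 = 9 completes the 28 across.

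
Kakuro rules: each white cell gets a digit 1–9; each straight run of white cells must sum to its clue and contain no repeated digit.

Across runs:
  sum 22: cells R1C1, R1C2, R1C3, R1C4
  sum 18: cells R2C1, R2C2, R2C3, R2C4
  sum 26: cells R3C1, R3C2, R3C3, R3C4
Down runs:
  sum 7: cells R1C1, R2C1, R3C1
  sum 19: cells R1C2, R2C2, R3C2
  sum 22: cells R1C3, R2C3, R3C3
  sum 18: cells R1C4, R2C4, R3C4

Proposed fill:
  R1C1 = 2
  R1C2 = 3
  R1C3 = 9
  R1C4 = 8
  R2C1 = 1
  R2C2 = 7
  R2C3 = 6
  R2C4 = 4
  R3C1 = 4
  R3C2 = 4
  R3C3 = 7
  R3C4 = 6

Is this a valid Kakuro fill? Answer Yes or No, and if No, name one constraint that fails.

No — the down run R1C2–R3C2 sums to 14, not 19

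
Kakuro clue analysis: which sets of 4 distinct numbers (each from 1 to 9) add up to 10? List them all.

{1,2,3,4}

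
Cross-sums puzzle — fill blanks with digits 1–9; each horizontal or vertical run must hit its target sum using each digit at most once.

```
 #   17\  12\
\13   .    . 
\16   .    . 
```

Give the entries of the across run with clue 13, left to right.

16 in 2 cells must be {7,9}; 17 in 2 cells must be {8,9}.
The 16 across and the 17 down share only 9, so R2C1 = 9.
R2C2 = 16 − 9 = 7 completes the 16 across.
R1C1 = 17 − 9 = 8 completes the 17 down.
R1C2 = 13 − 8 = 5 completes the 13 across.

8 5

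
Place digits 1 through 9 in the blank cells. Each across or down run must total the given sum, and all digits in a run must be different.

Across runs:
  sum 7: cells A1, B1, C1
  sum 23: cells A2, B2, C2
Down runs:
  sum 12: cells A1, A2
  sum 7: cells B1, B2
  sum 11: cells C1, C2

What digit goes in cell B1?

7 in 3 cells must be {1,2,4}; 23 in 3 cells must be {6,8,9}.
The 7 across and the 12 down share only 4, so A1 = 4.
Given what's placed, C1 must be 2 to fit the 7 across and 11 down.
A2 = 12 − 4 = 8 completes the 12 down.
B2 = 6: the only remaining digit allowed by both the 23 across and the 7 down.
C2 = 23 − 14 = 9 completes the 23 across.
B1 = 7 − 6 = 1 completes the 7 across.

1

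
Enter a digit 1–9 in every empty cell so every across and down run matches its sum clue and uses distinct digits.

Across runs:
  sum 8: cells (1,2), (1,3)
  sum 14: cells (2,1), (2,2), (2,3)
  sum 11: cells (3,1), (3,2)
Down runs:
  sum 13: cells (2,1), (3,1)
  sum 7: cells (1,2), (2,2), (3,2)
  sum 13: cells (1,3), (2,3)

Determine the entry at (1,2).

2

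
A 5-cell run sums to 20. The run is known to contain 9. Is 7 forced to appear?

The only way to make 20 from 5 distinct digits under that restriction is {1,2,3,5,9}, which does not contain 7.

No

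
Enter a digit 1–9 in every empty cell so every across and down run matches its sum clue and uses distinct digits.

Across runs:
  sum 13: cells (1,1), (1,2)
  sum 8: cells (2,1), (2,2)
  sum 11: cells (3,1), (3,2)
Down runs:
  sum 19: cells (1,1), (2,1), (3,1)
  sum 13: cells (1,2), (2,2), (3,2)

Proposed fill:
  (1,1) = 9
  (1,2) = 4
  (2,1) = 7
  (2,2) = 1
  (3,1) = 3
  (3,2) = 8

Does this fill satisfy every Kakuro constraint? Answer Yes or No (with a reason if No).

Yes

Across: 9+4=13; 7+1=8; 3+8=11. Down: 9+7+3=19; 4+1+8=13. No digit repeats within any run.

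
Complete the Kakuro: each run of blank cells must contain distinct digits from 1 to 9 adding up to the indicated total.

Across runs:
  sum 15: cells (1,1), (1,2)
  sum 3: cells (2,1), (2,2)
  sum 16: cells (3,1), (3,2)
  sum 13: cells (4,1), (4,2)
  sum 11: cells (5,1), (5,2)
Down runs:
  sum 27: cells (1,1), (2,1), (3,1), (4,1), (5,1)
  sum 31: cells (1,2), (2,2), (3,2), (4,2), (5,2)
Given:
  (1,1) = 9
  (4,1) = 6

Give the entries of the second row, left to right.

3 in 2 cells must be {1,2}; 16 in 2 cells must be {7,9}.
(1,2) = 15 − 9 = 6 completes the 15 across.
Given what's placed, (2,2) must be 1 to fit the 3 across and 31 down.
(3,1) = 7: the only remaining digit allowed by both the 16 across and the 27 down.
(3,2) = 16 − 7 = 9 completes the 16 across.
(4,2) = 13 − 6 = 7 completes the 13 across.
(5,2) = 31 − 23 = 8 completes the 31 down.
(2,1) = 3 − 1 = 2 completes the 3 across.

2, 1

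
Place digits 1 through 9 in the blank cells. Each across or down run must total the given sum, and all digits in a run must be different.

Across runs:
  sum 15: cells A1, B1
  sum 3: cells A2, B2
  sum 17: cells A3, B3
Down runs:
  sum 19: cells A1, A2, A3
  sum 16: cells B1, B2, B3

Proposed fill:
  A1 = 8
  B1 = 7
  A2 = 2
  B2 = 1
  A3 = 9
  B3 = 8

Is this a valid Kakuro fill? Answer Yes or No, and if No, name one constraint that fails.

Across: 8+7=15; 2+1=3; 9+8=17. Down: 8+2+9=19; 7+1+8=16. No digit repeats within any run.

Yes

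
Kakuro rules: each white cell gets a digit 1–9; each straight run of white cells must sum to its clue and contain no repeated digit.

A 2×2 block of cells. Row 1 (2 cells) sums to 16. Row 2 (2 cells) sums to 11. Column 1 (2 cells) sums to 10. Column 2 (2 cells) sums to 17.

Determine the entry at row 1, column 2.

9

16 in 2 cells must be {7,9}; 17 in 2 cells must be {8,9}.
The 16 across and the 17 down share only 9, so (1,2) = 9.
(2,2) = 17 − 9 = 8 completes the 17 down.
(1,1) = 16 − 9 = 7 completes the 16 across.
(2,1) = 11 − 8 = 3 completes the 11 across.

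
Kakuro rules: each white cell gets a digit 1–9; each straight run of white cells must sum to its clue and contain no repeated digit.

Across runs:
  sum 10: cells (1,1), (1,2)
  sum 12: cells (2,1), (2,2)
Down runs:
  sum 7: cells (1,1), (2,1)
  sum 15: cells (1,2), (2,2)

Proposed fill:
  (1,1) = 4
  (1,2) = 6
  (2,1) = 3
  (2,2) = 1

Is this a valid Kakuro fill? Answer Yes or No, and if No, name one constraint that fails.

No — the down run (1,2)–(2,2) sums to 7, not 15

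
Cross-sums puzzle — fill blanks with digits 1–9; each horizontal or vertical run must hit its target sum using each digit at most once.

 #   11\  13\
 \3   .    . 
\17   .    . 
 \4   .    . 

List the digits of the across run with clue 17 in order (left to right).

3 in 2 cells must be {1,2}; 17 in 2 cells must be {8,9}; 4 in 2 cells must be {1,3}.
The 17 across and the 11 down share only 8, so R2C1 = 8.
R2C2 = 17 − 8 = 9 completes the 17 across.
Given what's placed, R3C1 must be 1 to fit the 4 across and 11 down.
R3C2 = 4 − 1 = 3 completes the 4 across.
R1C1 = 11 − 9 = 2 completes the 11 down.
R1C2 = 3 − 2 = 1 completes the 3 across.

8 9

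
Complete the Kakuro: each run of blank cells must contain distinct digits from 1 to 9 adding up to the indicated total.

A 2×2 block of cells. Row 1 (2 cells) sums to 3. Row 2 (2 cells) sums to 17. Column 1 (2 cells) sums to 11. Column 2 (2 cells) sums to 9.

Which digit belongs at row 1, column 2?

1

3 in 2 cells must be {1,2}; 17 in 2 cells must be {8,9}.
The 3 across and the 11 down share only 2, so (1,1) = 2.
(1,2) = 3 − 2 = 1 completes the 3 across.
(2,1) = 11 − 2 = 9 completes the 11 down.
(2,2) = 17 − 9 = 8 completes the 17 across.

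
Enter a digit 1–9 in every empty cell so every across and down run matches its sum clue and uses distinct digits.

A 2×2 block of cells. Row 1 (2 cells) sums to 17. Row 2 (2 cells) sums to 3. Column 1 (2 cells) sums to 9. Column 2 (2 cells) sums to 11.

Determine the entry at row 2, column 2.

2

17 in 2 cells must be {8,9}; 3 in 2 cells must be {1,2}.
The 17 across and the 9 down share only 8, so (1,1) = 8.
(1,2) = 17 − 8 = 9 completes the 17 across.
(2,1) = 9 − 8 = 1 completes the 9 down.
(2,2) = 3 − 1 = 2 completes the 3 across.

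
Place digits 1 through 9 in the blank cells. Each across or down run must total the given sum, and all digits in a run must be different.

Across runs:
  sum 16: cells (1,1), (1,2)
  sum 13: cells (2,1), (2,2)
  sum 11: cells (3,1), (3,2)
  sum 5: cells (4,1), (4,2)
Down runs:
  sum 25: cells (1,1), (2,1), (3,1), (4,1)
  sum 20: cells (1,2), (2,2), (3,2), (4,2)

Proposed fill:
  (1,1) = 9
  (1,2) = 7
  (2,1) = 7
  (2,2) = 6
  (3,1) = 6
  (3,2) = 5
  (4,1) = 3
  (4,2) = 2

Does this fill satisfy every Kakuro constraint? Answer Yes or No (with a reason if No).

Yes

Across: 9+7=16; 7+6=13; 6+5=11; 3+2=5. Down: 9+7+6+3=25; 7+6+5+2=20. No digit repeats within any run.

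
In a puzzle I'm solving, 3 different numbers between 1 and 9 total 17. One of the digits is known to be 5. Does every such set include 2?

No

Counterexample: {3,5,9} sums to 17 under that restriction without using 2.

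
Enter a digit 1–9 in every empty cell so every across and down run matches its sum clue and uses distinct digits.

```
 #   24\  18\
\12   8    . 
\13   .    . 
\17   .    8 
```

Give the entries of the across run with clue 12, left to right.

8, 4

17 in 2 cells must be {8,9}; 24 in 3 cells must be {7,8,9}.
R1C2 = 12 − 8 = 4 completes the 12 across.
R2C2 = 18 − 12 = 6 completes the 18 down.
R3C1 = 17 − 8 = 9 completes the 17 across.
R2C1 = 13 − 6 = 7 completes the 13 across.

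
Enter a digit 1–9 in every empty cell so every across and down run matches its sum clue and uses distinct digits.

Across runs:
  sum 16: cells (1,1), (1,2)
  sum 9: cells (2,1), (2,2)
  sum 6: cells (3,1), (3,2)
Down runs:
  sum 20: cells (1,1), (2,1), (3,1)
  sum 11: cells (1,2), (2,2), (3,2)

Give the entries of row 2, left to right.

6 3

16 in 2 cells must be {7,9}.
The 16 across and the 11 down share only 7, so (1,2) = 7.
Given what's placed, (3,2) must be 1 to fit the 6 across and 11 down.
(1,1) = 16 − 7 = 9 completes the 16 across.
(2,2) = 11 − 8 = 3 completes the 11 down.
(3,1) = 6 − 1 = 5 completes the 6 across.
(2,1) = 9 − 3 = 6 completes the 9 across.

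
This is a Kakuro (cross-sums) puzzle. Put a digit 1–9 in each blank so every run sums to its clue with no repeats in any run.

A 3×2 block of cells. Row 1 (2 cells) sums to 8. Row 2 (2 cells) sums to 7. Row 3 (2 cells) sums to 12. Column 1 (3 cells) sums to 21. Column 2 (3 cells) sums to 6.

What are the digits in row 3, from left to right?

6 in 3 cells must be {1,2,3}.
The 12 across and the 6 down share only 3, so (3,2) = 3.
(3,1) = 12 − 3 = 9 completes the 12 across.
Nothing is forced directly, so branch on (1,1), whose candidates are 5 or 7. If (1,1) = 5: then (1,2) would have to be in {3} for the 8 across but in {1,2} for the 6 down — contradiction. So (1,1) = 7.
(1,2) = 8 − 7 = 1 completes the 8 across.
(2,1) = 21 − 16 = 5 completes the 21 down.
(2,2) = 7 − 5 = 2 completes the 7 across.

9 3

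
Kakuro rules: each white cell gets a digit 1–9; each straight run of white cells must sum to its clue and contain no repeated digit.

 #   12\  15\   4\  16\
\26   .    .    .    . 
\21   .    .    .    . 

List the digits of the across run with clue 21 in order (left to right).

4, 9, 1, 7

4 in 2 cells must be {1,3}; 16 in 2 cells must be {7,9}.
Only 3 fits R1C3 under both its across sum 26 and down sum 4.
Given what's placed, R1C4 must be 9 to fit the 26 across and 16 down.
R2C3 = 4 − 3 = 1 completes the 4 down.
R2C4 = 16 − 9 = 7 completes the 16 down.
R1C1 = 8: the only remaining digit allowed by both the 26 across and the 12 down.
R1C2 = 26 − 20 = 6 completes the 26 across.
R2C1 = 12 − 8 = 4 completes the 12 down.
R2C2 = 21 − 12 = 9 completes the 21 across.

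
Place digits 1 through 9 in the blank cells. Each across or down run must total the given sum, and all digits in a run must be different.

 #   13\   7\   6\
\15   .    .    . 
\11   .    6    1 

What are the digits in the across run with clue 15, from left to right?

9, 1, 5

R1C2 = 7 − 6 = 1 completes the 7 down.
R1C3 = 6 − 1 = 5 completes the 6 down.
R2C1 = 11 − 7 = 4 completes the 11 across.
R1C1 = 15 − 6 = 9 completes the 15 across.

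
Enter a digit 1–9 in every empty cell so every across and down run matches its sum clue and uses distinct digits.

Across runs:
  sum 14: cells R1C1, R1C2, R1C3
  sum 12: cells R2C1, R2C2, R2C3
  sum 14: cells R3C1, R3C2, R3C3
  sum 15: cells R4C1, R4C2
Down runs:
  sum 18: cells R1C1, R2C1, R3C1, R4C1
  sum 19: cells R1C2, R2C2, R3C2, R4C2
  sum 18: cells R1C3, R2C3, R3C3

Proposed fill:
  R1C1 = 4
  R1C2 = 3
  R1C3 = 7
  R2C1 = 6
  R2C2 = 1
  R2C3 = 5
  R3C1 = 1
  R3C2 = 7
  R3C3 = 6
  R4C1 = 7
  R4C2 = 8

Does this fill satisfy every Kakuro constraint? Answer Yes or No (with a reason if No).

Across: 4+3+7=14; 6+1+5=12; 1+7+6=14; 7+8=15. Down: 4+6+1+7=18; 3+1+7+8=19; 7+5+6=18. No digit repeats within any run.

Yes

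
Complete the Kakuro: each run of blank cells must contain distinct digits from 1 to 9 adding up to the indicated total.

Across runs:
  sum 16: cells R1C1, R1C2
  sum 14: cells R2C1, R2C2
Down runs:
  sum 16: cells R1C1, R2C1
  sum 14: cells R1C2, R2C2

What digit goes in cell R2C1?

16 in 2 cells must be {7,9}.
The 16 across and the 14 down share only 9, so R1C2 = 9.
The 14 across and the 16 down share only 9, so R2C1 = 9.
R2C2 = 14 − 9 = 5 completes the 14 across.
R1C1 = 16 − 9 = 7 completes the 16 across.

9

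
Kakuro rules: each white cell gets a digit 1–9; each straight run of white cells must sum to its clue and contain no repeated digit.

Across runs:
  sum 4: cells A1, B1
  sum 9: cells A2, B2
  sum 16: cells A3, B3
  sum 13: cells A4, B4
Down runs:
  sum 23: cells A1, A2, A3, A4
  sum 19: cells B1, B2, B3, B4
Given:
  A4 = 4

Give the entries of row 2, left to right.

7, 2

4 in 2 cells must be {1,3}; 16 in 2 cells must be {7,9}.
Given what's placed, A1 must be 3 to fit the 4 across and 23 down.
B1 = 4 − 3 = 1 completes the 4 across.
Given what's placed, A2 must be 7 to fit the 9 across and 23 down.
B2 = 9 − 7 = 2 completes the 9 across.
A3 = 23 − 14 = 9 completes the 23 down.
B3 = 16 − 9 = 7 completes the 16 across.
B4 = 13 − 4 = 9 completes the 13 across.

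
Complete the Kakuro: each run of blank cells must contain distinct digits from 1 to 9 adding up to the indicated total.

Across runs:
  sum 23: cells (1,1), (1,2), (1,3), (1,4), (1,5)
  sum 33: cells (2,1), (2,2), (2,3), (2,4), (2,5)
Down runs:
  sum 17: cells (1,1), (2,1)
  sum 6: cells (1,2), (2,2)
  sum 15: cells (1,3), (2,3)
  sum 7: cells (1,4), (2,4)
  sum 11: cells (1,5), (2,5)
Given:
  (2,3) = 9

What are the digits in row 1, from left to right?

9 1 6 3 4

17 in 2 cells must be {8,9}.
(1,3) = 15 − 9 = 6 completes the 15 down.
(2,1) = 8: the only remaining digit allowed by both the 33 across and the 17 down.
(1,1) = 17 − 8 = 9 completes the 17 down.
Nothing is forced directly, so branch on (2,2), whose candidates are 4 or 5. If (2,2) = 4: that forces (1,2) = 2, (1,5) = 5, (2,4) = 5, after which (2,5) would have to be in {7} for the 33 across but in {6} for the 11 down — contradiction. So (2,2) = 5.
(1,2) = 6 − 5 = 1 completes the 6 down.
(2,4) = 4: the only remaining digit allowed by both the 33 across and the 7 down.
(2,5) = 33 − 26 = 7 completes the 33 across.
(1,4) = 7 − 4 = 3 completes the 7 down.
(1,5) = 23 − 19 = 4 completes the 23 across.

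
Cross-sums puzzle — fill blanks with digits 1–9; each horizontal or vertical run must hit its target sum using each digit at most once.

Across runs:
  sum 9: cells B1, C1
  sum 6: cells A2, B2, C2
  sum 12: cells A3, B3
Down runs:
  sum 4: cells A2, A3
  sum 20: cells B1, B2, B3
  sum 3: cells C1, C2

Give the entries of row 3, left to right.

3, 9

6 in 3 cells must be {1,2,3}; 4 in 2 cells must be {1,3}; 3 in 2 cells must be {1,2}.
The 6 across and the 20 down share only 3, so B2 = 3.
Intersecting the 12 across with the 4 down forces A3 = 3.
B3 = 12 − 3 = 9 completes the 12 across.
B1 = 20 − 12 = 8 completes the 20 down.
C1 = 9 − 8 = 1 completes the 9 across.
A2 = 4 − 3 = 1 completes the 4 down.
C2 = 6 − 4 = 2 completes the 6 across.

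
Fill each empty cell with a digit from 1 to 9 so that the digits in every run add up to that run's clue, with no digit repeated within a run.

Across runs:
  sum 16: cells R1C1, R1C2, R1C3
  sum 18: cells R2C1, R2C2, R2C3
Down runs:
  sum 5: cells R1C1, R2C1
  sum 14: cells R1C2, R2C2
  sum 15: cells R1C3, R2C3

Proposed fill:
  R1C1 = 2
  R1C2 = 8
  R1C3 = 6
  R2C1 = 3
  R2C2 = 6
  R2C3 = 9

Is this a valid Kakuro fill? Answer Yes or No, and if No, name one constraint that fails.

Across: 2+8+6=16; 3+6+9=18. Down: 2+3=5; 8+6=14; 6+9=15. No digit repeats within any run.

Yes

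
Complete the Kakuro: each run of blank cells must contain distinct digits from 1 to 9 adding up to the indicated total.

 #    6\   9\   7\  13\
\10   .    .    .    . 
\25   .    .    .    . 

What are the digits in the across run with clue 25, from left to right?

10 in 4 cells must be {1,2,3,4}.
Only 4 fits R1C4 under both its across sum 10 and down sum 13.
R2C4 = 13 − 4 = 9 completes the 13 down.
Nothing is forced directly, so branch on R1C1, whose candidates are 1 or 2. If R1C1 = 2: that forces R2C1 = 4, R2C3 = 5, after which R1C3 would have to be in {1,3} for the 10 across but in {2} for the 7 down — contradiction. So R1C1 = 1.
R2C1 = 6 − 1 = 5 completes the 6 down.
No cell is forced outright now. R2C3 can only be 3 or 4 (the digits allowed by both its 25 across and its 7 down). If R2C3 = 3: then R1C3 would have to be in {2,3} for the 10 across but in {4} for the 7 down — contradiction. So R2C3 = 4.
R1C3 = 7 − 4 = 3 completes the 7 down.
R2C2 = 25 − 18 = 7 completes the 25 across.

5 7 4 9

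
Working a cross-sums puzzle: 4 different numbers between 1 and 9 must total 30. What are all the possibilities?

{6,7,8,9}

4 distinct digits from 1–9 sum between 10 and 30.
Only one set works: {6,7,8,9}.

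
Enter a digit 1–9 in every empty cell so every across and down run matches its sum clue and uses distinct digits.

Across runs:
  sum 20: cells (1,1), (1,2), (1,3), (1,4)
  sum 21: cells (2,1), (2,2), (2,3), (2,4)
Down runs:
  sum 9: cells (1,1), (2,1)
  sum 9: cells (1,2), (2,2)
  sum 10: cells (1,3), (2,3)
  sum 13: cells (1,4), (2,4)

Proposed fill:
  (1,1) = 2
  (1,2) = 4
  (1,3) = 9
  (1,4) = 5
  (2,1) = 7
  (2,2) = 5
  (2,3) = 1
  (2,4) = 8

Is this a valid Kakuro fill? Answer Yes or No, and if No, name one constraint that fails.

Yes

Across: 2+4+9+5=20; 7+5+1+8=21. Down: 2+7=9; 4+5=9; 9+1=10; 5+8=13. No digit repeats within any run.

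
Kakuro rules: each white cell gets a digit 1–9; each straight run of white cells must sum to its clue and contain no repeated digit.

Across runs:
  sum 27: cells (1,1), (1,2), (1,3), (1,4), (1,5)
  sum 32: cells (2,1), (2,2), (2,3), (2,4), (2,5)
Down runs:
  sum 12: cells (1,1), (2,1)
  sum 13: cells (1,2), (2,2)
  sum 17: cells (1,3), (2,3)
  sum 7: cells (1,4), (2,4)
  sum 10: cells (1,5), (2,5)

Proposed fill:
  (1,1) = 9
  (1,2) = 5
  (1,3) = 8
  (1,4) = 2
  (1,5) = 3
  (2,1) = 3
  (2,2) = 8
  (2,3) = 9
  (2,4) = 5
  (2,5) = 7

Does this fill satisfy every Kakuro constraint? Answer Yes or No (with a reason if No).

Across: 9+5+8+2+3=27; 3+8+9+5+7=32. Down: 9+3=12; 5+8=13; 8+9=17; 2+5=7; 3+7=10. No digit repeats within any run.

Yes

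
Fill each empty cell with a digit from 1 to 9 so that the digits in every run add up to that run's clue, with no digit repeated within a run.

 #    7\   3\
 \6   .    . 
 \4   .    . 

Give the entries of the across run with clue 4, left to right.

4 in 2 cells must be {1,3}; 3 in 2 cells must be {1,2}.
The 4 across and the 3 down share only 1, so R2C2 = 1.
R1C2 = 3 − 1 = 2 completes the 3 down.
R2C1 = 4 − 1 = 3 completes the 4 across.
R1C1 = 6 − 2 = 4 completes the 6 across.

3, 1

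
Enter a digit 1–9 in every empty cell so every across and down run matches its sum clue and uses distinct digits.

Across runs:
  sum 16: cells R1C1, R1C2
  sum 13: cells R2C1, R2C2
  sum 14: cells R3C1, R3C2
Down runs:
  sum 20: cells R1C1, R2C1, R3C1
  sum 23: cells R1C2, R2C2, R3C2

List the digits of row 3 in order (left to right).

16 in 2 cells must be {7,9}; 23 in 3 cells must be {6,8,9}.
The 16 across and the 23 down share only 9, so R1C2 = 9.
R1C1 = 16 − 9 = 7 completes the 16 across.
Nothing is forced directly, so branch on R2C2, whose candidates are 6 or 8. If R2C2 = 6: then R2C1 would have to be in {7} for the 13 across but in {4,5,8,9} for the 20 down — contradiction. So R2C2 = 8.
R2C1 = 13 − 8 = 5 completes the 13 across.
R3C1 = 20 − 12 = 8 completes the 20 down.
R3C2 = 14 − 8 = 6 completes the 14 across.

8 6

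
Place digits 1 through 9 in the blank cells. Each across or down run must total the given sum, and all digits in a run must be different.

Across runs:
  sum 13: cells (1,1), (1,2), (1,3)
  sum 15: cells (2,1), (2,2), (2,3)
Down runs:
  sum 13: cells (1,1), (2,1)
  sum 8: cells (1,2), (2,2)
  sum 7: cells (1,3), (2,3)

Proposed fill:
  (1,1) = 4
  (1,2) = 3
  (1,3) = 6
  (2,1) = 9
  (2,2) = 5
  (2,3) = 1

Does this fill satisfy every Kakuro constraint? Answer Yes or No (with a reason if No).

Yes

Across: 4+3+6=13; 9+5+1=15. Down: 4+9=13; 3+5=8; 6+1=7. No digit repeats within any run.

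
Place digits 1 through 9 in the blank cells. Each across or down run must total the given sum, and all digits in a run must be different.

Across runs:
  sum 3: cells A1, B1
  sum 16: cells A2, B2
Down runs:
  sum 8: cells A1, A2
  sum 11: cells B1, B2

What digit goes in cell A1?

3 in 2 cells must be {1,2}; 16 in 2 cells must be {7,9}.
The 3 across and the 11 down share only 2, so B1 = 2.
The 16 across and the 8 down share only 7, so A2 = 7.
B2 = 16 − 7 = 9 completes the 16 across.
A1 = 3 − 2 = 1 completes the 3 across.

1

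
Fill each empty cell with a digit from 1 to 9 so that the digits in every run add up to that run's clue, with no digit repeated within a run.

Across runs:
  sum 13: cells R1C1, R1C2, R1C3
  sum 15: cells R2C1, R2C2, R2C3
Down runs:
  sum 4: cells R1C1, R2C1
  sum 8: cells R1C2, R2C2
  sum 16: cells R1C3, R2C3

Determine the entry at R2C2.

5

4 in 2 cells must be {1,3}; 16 in 2 cells must be {7,9}.
Nothing is forced directly, so branch on R1C1, whose candidates are 1 or 3. If R1C1 = 3: that forces R1C3 = 9, R2C1 = 1, after which R2C3 would have to be in {5,6,8,9} for the 15 across but in {7} for the 16 down — contradiction. So R1C1 = 1.
R2C1 = 4 − 1 = 3 completes the 4 down.
Given what's placed, R2C3 must be 7 to fit the 15 across and 16 down.
R1C3 = 16 − 7 = 9 completes the 16 down.
R2C2 = 15 − 10 = 5 completes the 15 across.
R1C2 = 13 − 10 = 3 completes the 13 across.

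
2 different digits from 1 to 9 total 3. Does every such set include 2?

Yes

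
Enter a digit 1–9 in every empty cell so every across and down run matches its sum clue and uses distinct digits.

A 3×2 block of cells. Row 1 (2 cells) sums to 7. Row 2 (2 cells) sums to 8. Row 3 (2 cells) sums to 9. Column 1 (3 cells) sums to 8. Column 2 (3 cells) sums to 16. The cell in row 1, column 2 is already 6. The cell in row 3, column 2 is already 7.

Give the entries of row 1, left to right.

1 6

(1,1) = 7 − 6 = 1 completes the 7 across.
(2,2) = 16 − 13 = 3 completes the 16 down.
(3,1) = 9 − 7 = 2 completes the 9 across.
(2,1) = 8 − 3 = 5 completes the 8 across.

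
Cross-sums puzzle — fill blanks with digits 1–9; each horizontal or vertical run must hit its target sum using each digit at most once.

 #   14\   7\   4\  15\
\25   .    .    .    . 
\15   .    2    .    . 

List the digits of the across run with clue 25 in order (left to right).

4 in 2 cells must be {1,3}.
R1C2 = 7 − 2 = 5 completes the 7 down.
Given what's placed, R1C3 must be 3 to fit the 25 across and 4 down.
R2C3 = 4 − 3 = 1 completes the 4 down.
Nothing is forced directly, so branch on R1C1, whose candidates are 8 or 9. If R1C1 = 8: that forces R1C4 = 9, after which R2C1 would have to be in {3,4,5,7,8,9} for the 15 across but in {6} for the 14 down — contradiction. So R1C1 = 9.
R1C4 = 25 − 17 = 8 completes the 25 across.
R2C1 = 14 − 9 = 5 completes the 14 down.
R2C4 = 15 − 8 = 7 completes the 15 across.

9 5 3 8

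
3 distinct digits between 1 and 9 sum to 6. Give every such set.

3 distinct digits from 1–9 sum between 6 and 24.
Only one set works: {1,2,3}.

{1,2,3}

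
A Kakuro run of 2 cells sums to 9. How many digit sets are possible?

2 distinct digits from 1–9 sum between 3 and 17.
Enumerating: {1,8}, {2,7}, {3,6}, {4,5}.

4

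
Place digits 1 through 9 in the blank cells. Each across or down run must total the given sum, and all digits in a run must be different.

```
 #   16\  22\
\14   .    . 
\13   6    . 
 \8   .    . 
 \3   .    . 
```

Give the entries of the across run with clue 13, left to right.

3 in 2 cells must be {1,2}.
R1C1 = 5: the only remaining digit allowed by both the 14 across and the 16 down.
R1C2 = 14 − 5 = 9 completes the 14 across.
R2C2 = 13 − 6 = 7 completes the 13 across.
No cell is forced outright now. R4C1 can only be 1 or 2 (the digits allowed by both its 3 across and its 16 down). If R4C1 = 1: then R3C1 would have to be in {1,2,3,5,6,7} for the 8 across but in {4} for the 16 down — contradiction. So R4C1 = 2.
R3C1 = 16 − 13 = 3 completes the 16 down.
R3C2 = 8 − 3 = 5 completes the 8 across.
R4C2 = 3 − 2 = 1 completes the 3 across.

6, 7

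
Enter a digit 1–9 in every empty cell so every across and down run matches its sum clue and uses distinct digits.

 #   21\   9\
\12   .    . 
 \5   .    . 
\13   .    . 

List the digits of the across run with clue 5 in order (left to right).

4, 1

The 5 across and the 21 down share only 4, so R2C1 = 4.
R2C2 = 5 − 4 = 1 completes the 5 across.
Nothing is forced directly, so branch on R1C1, whose candidates are 8 or 9. If R1C1 = 8: then R1C2 would have to be in {4} for the 12 across but in {2,3,5,6} for the 9 down — contradiction. So R1C1 = 9.
R1C2 = 12 − 9 = 3 completes the 12 across.
R3C1 = 21 − 13 = 8 completes the 21 down.
R3C2 = 13 − 8 = 5 completes the 13 across.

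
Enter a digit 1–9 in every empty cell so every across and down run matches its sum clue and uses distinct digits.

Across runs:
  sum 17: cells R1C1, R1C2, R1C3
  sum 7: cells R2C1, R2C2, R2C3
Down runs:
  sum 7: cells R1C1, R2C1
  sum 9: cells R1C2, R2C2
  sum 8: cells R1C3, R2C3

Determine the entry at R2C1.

4

7 in 3 cells must be {1,2,4}.
Nothing is forced directly, so branch on R2C1, whose candidates are 1 or 2 or 4. If R2C1 = 1: that forces R1C1 = 6, R2C3 = 2, after which R1C3 would have to be in {2,3,4,7,8,9} for the 17 across but in {6} for the 8 down — contradiction. If R2C1 = 2: that forces R1C1 = 5, R1C3 = 3, after which R2C3 would have to be in {1,4} for the 7 across but in {5} for the 8 down — contradiction. So R2C1 = 4.
R1C1 = 7 − 4 = 3 completes the 7 down.
Nothing is forced directly, so branch on R1C3, whose candidates are 5 or 6. If R1C3 = 5: then R1C2 would have to be in {9} for the 17 across but in {1,2,3,4,5,6,7,8} for the 9 down — contradiction. So R1C3 = 6.
R1C2 = 17 − 9 = 8 completes the 17 across.
R2C2 = 9 − 8 = 1 completes the 9 down.
R2C3 = 7 − 5 = 2 completes the 7 across.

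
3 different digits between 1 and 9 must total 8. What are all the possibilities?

3 distinct digits from 1–9 sum between 6 and 24.

{1,2,5}; {1,3,4}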